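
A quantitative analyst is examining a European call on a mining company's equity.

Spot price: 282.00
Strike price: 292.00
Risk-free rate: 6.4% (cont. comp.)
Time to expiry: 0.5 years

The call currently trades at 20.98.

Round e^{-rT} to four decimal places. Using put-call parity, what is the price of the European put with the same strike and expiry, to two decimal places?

e^(−rT) = e^(−0.064·0.5) = 0.9685
Put-call parity: C − P = S − K·e^(−rT) = 282 − 292·0.9685 = 282 − 282.8020 = -0.8020
P = C − (C − P) = 20.98 − (-0.8020) = 21.7820

21.78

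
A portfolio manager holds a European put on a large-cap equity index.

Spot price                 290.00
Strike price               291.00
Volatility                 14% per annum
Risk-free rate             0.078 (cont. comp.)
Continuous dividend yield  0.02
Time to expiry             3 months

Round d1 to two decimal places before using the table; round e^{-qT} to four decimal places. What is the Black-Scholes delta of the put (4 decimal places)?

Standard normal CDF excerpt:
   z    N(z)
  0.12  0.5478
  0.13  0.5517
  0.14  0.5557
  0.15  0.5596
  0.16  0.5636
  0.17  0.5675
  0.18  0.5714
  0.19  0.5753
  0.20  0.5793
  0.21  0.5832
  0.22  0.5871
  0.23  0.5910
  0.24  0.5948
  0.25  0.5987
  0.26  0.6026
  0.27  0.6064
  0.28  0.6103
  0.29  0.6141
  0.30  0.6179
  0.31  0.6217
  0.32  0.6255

-0.4226

T = 0.25;  σ√T = 0.0700
d₁ = [ln(290/291) + (0.078 − 0.02 + 0.14²/2)·0.25] / 0.0700 = [-0.0034 + 0.0169] / 0.0700 = 0.1930 ≈ 0.19
N(d₁) = N(0.19) = 0.5753
Δ_put = e^(−qT)·(N(d₁) − 1) = 0.9950·(0.5753 − 1) = -0.4226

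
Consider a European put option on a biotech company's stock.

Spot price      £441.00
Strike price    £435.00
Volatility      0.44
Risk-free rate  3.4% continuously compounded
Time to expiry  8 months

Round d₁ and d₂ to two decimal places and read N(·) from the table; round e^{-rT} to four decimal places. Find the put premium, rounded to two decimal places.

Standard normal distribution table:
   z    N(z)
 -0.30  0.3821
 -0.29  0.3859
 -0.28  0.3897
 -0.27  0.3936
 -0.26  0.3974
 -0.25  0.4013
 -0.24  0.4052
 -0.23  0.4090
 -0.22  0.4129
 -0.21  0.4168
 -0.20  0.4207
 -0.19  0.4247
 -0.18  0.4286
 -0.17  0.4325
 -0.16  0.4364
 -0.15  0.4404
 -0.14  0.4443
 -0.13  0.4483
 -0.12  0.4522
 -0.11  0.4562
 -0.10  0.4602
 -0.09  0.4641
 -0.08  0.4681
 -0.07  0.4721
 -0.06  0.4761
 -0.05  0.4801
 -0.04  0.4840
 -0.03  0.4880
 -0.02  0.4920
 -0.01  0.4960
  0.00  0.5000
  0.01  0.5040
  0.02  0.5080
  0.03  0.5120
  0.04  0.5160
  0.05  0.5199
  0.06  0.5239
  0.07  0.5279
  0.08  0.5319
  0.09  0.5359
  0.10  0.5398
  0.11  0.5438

σ√T = 0.44 × 0.8165 = 0.3593
d₁ = [ln(441/435) + (0.034 + ½·0.44²)·0.6667] / (σ√T) = (0.0137 + 0.0872) / 0.3593 = 0.2809 → 0.28
d₂ = 0.2809 − 0.3593 = -0.0784 → -0.08
exp(−rT) = exp(−0.034·0.6667) = 0.9776
P = 435·0.9776·N(0.08) − 441·N(-0.28) = 435·0.9776·0.5319 − 441·0.3897 = 226.1937 − 171.8577 = 54.3360

£54.34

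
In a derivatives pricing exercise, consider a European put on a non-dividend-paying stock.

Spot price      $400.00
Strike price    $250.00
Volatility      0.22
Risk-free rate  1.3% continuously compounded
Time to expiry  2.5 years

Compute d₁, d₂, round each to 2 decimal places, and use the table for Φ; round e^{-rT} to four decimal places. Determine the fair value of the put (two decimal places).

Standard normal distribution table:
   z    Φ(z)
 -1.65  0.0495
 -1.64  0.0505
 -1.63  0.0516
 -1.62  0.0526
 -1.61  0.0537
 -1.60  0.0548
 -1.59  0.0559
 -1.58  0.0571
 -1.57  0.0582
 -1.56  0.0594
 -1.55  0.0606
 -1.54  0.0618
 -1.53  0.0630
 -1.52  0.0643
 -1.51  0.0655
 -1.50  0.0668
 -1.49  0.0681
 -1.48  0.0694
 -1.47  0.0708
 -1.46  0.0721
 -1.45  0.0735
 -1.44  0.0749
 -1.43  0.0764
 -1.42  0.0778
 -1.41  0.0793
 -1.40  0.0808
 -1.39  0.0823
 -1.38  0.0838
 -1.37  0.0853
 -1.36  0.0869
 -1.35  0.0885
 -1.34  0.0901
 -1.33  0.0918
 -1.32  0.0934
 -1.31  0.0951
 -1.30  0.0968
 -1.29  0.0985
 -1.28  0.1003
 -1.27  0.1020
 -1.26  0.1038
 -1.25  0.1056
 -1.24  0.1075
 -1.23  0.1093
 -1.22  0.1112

σ√T = 0.22·√2.5 = 0.3479
d₁ = [ln(400/250) + (0.013 + ½·0.22²)·2.5] / (σ√T) = (0.4700 + 0.0930) / 0.3479 = 1.6185 ⇒ 1.62
d₂ = 1.6185 − 0.3479 = 1.2707 ⇒ 1.27
e^(−rT) = e^(−0.013·2.5) = 0.9680
P = 250·0.9680·N(-1.27) − 400·N(-1.62) = 250·0.9680·0.1020 − 400·0.0526 = 24.6840 − 21.0400 = 3.6440

$3.64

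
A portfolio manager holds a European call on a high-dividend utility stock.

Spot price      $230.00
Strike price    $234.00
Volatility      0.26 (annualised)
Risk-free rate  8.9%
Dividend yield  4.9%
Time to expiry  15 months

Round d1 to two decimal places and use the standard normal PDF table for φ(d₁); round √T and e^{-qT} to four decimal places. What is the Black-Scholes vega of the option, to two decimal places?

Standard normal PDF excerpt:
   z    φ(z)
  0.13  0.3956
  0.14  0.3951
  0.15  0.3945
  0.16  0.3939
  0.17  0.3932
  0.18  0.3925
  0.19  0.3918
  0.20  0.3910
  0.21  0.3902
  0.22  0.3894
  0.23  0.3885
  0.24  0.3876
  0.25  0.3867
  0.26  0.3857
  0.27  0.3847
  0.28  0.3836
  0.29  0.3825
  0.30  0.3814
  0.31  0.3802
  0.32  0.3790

93.29

T = 1.25;  σ√T = 0.2907
d₁ = [ln(230/234) + (0.089 − 0.049 + 0.26²/2)·1.25] / 0.2907 = [-0.0172 + 0.0922] / 0.2907 = 0.2580 ⇒ 0.26
√T = √1.25 = 1.1180
φ(d₁) = φ(0.26) = 0.3857
e^(−qT) = e^(−0.049·1.25) = 0.9406
vega = S·e^(−qT)·φ(d₁)·√T = 230·0.9406·0.3857·1.1180 = 93.2877
(Call and put vega coincide under Black-Scholes.)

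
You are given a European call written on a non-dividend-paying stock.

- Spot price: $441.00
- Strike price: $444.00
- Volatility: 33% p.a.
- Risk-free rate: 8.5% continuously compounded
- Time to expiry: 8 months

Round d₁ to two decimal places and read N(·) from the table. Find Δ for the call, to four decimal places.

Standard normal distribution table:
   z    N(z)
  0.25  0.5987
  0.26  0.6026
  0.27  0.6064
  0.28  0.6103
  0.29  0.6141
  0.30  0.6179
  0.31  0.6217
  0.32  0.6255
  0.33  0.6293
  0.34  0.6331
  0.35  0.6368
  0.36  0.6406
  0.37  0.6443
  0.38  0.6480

σ√T = 0.33 × 0.8165 = 0.2694
d₁ = [ln(441/444) + (0.085 + 0.33²/2)·0.6667] / 0.2694 = [-0.0068 + 0.0930] / 0.2694 = 0.3199 → 0.32
N(d₁) = N(0.32) = 0.6255
Δ_call = N(d₁) = 0.6255

0.6255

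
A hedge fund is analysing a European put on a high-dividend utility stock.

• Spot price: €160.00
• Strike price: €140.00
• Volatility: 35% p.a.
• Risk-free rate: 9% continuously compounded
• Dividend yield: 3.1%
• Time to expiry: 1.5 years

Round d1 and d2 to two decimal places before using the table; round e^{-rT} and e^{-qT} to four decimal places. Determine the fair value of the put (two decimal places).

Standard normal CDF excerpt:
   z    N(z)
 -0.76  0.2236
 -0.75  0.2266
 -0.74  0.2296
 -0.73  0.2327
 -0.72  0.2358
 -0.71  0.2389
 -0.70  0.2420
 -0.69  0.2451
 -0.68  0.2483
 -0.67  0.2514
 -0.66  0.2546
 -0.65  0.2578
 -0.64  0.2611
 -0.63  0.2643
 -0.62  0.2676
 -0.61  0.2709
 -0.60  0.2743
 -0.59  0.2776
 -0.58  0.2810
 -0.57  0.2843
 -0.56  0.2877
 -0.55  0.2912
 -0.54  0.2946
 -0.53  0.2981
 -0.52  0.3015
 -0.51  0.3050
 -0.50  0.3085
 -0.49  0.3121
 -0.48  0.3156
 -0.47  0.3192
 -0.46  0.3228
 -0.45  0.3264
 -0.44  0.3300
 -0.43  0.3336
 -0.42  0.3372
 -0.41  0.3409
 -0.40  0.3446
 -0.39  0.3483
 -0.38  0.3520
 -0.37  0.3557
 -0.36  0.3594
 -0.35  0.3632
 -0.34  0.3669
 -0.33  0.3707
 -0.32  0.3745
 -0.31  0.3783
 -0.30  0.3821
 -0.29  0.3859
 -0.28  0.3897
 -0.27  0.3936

€11.20

T = 1.5;  σ√T = 0.4287
ln(S/K) + (r − q + σ²/2)T = ln(160/140) + (0.09 − 0.031 + 0.35²/2)·1.5 = 0.1335 + 0.1804 = 0.3139
d₁ = 0.3139 / 0.4287 = 0.7323 → 0.73
d₂ = d₁ − σ√T = 0.7323 − 0.4287 = 0.3036 → 0.30
e^(−qT) = e^(−0.031·1.5) = 0.9546;  e^(−rT) = e^(−0.09·1.5) = 0.8737
N(−d₂) = N(-0.30) = 0.3821;  N(−d₁) = N(-0.73) = 0.2327
P = 140·0.8737·0.3821 − 160·0.9546·0.2327 = 46.7377 − 35.5417 = 11.1960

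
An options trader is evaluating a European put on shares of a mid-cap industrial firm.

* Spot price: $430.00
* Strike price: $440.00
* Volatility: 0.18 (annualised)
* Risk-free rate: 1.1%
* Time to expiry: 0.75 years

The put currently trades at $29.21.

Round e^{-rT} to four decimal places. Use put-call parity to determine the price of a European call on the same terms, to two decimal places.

exp(−rT) = exp(−0.011·0.75) = 0.9918
Put-call parity: C − P = S − K·e^(−rT) = 430 − 440·0.9918 = 430 − 436.3920 = -6.3920
C = P + (C − P) = 29.21 + (-6.3920) = 22.8180

$22.82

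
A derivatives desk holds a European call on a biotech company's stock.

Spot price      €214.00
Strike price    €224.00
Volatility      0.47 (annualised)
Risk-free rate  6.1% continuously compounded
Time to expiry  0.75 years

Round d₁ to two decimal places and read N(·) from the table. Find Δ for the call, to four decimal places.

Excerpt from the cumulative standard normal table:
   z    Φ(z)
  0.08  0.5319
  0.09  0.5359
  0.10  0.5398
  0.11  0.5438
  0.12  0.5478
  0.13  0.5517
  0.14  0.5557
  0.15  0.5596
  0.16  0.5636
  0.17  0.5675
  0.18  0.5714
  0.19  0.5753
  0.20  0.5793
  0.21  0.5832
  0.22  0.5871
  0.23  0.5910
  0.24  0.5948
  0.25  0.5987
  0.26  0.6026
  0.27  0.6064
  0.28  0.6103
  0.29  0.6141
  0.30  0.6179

0.5793

σ√T = 0.47 × 0.8660 = 0.4070
d₁ = [ln(214/224) + (0.061 + 0.47²/2)·0.75] / 0.4070 = [-0.0457 + 0.1286] / 0.4070 = 0.2037 → 0.20
N(d₁) = N(0.20) = 0.5793
Δ_call = N(d₁) = 0.5793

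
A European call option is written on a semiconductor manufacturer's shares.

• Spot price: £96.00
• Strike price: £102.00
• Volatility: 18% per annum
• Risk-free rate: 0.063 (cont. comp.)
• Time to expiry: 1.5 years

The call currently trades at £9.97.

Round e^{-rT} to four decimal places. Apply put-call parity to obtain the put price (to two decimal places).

exp(−rT) = exp(−0.063·1.5) = 0.9098
Put-call parity: C − P = S − K·e^(−rT) = 96 − 102·0.9098 = 96 − 92.7996 = 3.2004
P = C − (C − P) = 9.97 − (3.2004) = 6.7696

£6.77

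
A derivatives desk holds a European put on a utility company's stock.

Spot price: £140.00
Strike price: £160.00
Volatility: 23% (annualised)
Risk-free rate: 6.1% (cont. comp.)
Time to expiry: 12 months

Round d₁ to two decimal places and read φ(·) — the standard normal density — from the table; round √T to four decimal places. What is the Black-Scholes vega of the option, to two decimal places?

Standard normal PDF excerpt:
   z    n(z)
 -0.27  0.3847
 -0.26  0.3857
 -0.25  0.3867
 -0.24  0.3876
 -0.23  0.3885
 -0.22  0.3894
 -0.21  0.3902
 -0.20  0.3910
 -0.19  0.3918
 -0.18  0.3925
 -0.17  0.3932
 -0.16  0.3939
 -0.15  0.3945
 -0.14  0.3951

54.74

σ√T = 0.23 × 1.0000 = 0.2300
d₁ = [ln(140/160) + (0.061 + ½·0.23²)·1] / (σ√T) = (-0.1335 + 0.0874) / 0.2300 = -0.2004 → -0.20
√T = √1 = 1.0000
φ(d₁) = φ(-0.20) = 0.3910
vega = S·φ(d₁)·√T = 140·0.3910·1.0000 = 54.7400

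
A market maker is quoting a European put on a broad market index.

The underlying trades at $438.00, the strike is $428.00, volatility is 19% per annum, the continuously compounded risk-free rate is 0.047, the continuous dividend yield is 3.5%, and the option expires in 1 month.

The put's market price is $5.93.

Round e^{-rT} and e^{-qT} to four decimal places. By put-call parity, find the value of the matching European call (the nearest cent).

exp(−qT) = exp(−0.035·0.08333) = 0.9971;  exp(−rT) = exp(−0.047·0.08333) = 0.9961
Put-call parity: C − P = S·e^(−qT) − K·e^(−rT) = 438·0.9971 − 428·0.9961 = 436.7298 − 426.3308 = 10.3990
C = P + (C − P) = 5.93 + (10.3990) = 16.3290

$16.33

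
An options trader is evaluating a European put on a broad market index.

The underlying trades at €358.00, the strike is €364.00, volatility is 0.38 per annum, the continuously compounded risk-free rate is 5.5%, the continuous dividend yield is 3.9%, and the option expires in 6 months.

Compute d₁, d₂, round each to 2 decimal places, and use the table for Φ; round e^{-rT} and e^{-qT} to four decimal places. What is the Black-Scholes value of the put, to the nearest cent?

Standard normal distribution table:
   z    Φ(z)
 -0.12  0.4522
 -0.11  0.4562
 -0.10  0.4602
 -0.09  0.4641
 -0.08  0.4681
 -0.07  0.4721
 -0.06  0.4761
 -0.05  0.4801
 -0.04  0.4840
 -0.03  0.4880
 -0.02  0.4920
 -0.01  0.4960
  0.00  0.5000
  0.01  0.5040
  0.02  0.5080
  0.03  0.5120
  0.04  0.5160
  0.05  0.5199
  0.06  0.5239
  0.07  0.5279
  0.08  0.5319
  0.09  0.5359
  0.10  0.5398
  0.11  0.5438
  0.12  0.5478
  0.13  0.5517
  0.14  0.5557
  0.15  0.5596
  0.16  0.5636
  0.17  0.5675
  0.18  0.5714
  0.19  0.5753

€39.40

σ√T = 0.38·√0.5 = 0.2687
ln(S/K) + (r − q + σ²/2)T = ln(358/364) + (0.055 − 0.039 + 0.38²/2)·0.5 = -0.0166 + 0.0441 = 0.0275
d₁ = 0.0275 / 0.2687 = 0.1023 ≈ 0.10
d₂ = d₁ − σ√T = 0.1023 − 0.2687 = -0.1664 ≈ -0.17
e^(−qT) = e^(−0.039·0.5) = 0.9807;  e^(−rT) = e^(−0.055·0.5) = 0.9729
P = 364·0.9729·N(0.17) − 358·0.9807·N(-0.10) = 364·0.9729·0.5675 − 358·0.9807·0.4602 = 200.9720 − 161.5719 = 39.4001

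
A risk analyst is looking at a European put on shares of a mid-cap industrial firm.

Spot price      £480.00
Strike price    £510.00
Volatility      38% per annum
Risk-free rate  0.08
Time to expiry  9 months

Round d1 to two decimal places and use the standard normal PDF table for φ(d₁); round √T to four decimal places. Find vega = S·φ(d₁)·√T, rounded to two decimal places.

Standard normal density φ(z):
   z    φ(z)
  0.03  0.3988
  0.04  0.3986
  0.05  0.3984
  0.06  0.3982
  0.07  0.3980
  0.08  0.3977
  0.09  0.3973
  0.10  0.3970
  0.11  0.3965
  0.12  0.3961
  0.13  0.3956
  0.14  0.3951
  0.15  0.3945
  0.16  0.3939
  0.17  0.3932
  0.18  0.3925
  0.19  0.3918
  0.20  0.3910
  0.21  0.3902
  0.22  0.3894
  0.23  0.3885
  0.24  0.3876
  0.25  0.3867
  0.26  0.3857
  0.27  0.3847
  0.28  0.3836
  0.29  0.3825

σ√T = 0.38·√0.75 = 0.3291
d₁ = [ln(480/510) + (0.08 + ½·0.38²)·0.75] / (σ√T) = (-0.0606 + 0.1142) / 0.3291 = 0.1626 ≈ 0.16
√T = √0.75 = 0.8660
φ(d₁) = φ(0.16) = 0.3939
vega = S·φ(d₁)·√T = 480·0.3939·0.8660 = 163.7364

163.74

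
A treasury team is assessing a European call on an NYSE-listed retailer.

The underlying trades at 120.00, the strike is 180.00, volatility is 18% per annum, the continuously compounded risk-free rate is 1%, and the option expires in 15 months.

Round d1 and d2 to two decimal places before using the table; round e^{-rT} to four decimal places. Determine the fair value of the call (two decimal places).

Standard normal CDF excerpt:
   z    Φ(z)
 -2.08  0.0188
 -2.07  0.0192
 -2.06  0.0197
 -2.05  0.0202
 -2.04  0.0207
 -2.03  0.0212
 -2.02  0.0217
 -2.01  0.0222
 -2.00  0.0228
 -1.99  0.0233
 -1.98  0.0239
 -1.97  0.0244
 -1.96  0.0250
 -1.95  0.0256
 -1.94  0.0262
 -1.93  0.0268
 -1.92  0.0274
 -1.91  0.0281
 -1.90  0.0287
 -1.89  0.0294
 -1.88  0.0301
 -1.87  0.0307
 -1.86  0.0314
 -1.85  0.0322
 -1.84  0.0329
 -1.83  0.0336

σ√T = 0.18 × 1.1180 = 0.2012
d₁ = [ln(120/180) + (0.01 + ½·0.18²)·1.25] / (σ√T) = (-0.4055 + 0.0328) / 0.2012 = -1.8520 which rounds to -1.85
d₂ = -1.8520 − 0.2012 = -2.0533 which rounds to -2.05
exp(−rT) = exp(−0.01·1.25) = 0.9876
N(d₁) = N(-1.85) = 0.0322;  N(d₂) = N(-2.05) = 0.0202
C = 120·0.0322 − 180·0.9876·0.0202 = 3.8640 − 3.5909 = 0.2731

0.27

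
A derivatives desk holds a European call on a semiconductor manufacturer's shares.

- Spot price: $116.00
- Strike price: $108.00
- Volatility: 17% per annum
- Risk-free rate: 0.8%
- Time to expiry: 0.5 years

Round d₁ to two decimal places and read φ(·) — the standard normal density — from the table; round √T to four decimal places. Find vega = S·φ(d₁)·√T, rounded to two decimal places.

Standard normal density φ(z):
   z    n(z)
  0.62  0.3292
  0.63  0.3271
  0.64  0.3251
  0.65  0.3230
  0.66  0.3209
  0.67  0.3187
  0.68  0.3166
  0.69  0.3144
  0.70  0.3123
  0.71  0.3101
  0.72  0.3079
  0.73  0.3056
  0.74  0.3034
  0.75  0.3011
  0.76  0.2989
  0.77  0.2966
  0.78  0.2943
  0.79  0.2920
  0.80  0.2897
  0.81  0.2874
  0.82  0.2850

25.79

σ√T = 0.17 × 0.7071 = 0.1202
ln(S/K) + (r + σ²/2)T = ln(116/108) + (0.008 + 0.17²/2)·0.5 = 0.0715 + 0.0112 = 0.0827
d₁ = 0.0827 / 0.1202 = 0.6878 → 0.69
√T = √0.5 = 0.7071
φ(d₁) = φ(0.69) = 0.3144
vega = S·φ(d₁)·√T = 116·0.3144·0.7071 = 25.7882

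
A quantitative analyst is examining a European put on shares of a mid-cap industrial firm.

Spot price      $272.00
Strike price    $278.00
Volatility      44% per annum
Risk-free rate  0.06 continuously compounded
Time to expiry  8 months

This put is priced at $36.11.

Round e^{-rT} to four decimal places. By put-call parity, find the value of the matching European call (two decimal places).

exp(−rT) = exp(−0.06·0.6667) = 0.9608
Put-call parity: C − P = S − K·e^(−rT) = 272 − 278·0.9608 = 272 − 267.1024 = 4.8976
C = P + (C − P) = 36.11 + (4.8976) = 41.0076

$41.01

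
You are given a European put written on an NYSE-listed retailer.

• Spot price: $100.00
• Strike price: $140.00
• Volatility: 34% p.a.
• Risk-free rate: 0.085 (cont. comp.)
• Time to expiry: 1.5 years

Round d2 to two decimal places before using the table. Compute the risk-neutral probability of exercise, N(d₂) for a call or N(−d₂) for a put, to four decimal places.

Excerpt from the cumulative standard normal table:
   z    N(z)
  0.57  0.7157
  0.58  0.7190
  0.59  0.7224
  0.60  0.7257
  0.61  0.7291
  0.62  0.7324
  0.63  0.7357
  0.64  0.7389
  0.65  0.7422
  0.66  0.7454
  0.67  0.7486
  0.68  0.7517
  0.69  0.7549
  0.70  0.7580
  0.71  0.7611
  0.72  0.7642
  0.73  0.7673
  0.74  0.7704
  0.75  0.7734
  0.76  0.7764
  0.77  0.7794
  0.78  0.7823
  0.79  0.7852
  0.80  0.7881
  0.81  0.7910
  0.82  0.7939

0.7611

T = 1.5;  σ√T = 0.4164
d₁ = [ln(100/140) + (0.085 + ½·0.34²)·1.5] / (σ√T) = (-0.3365 + 0.2142) / 0.4164 = -0.2936 → -0.29
d₂ = -0.2936 − 0.4164 = -0.7100 → -0.71
Pr(exercise) under Q = N(−d₂) = N(0.71) = 0.7611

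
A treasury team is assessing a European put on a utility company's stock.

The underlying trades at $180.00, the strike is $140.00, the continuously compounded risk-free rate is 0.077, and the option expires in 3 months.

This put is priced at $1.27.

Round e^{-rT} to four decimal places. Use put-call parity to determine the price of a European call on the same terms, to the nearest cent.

$43.94

exp(−rT) = exp(−0.077·0.25) = 0.9809
Put-call parity: C − P = S − K·e^(−rT) = 180 − 140·0.9809 = 180 − 137.3260 = 42.6740
C = P + (C − P) = 1.27 + (42.6740) = 43.9440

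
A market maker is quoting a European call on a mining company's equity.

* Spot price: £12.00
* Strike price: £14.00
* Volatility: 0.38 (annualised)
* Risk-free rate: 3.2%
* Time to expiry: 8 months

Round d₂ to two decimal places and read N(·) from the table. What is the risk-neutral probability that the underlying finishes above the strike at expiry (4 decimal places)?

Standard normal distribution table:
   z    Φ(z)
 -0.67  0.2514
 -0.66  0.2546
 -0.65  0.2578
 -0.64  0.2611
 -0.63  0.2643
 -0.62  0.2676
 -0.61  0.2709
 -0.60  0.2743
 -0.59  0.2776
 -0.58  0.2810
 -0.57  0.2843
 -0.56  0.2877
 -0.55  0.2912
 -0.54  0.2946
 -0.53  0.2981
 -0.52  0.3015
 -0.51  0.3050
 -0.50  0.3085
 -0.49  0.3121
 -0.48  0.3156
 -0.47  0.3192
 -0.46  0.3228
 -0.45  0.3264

σ√T = 0.38·√0.6667 = 0.3103
d₁ = [ln(12/14) + (0.032 + 0.38²/2)·0.6667] / 0.3103 = [-0.1542 + 0.0695] / 0.3103 = -0.2729 ≈ -0.27
d₂ = d₁ − σ√T = -0.2729 − 0.3103 = -0.5832 ≈ -0.58
Pr(exercise) under Q = N(d₂) = 0.2810

0.2810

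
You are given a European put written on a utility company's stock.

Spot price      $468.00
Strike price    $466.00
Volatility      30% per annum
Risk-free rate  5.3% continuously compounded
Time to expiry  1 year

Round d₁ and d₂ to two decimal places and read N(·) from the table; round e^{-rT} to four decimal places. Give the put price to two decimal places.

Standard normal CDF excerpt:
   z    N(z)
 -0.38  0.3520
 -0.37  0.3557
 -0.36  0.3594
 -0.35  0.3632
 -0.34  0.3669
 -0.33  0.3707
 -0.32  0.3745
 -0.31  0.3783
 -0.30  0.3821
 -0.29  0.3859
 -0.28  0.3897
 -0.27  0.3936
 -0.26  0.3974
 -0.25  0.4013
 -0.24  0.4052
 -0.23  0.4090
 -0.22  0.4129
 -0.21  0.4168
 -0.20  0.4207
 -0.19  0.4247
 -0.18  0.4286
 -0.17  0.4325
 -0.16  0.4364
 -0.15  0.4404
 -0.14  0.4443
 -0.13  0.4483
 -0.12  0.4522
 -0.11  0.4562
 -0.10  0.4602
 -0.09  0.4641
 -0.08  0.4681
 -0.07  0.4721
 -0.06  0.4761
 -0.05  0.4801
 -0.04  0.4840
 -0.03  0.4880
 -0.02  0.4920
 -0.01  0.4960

σ√T = 0.3·√1 = 0.3000
d₁ = [ln(468/466) + (0.053 + ½·0.3²)·1] / (σ√T) = (0.0043 + 0.0980) / 0.3000 = 0.3409 which rounds to 0.34
d₂ = 0.3409 − 0.3000 = 0.0409 which rounds to 0.04
e^(−rT) = e^(−0.053·1) = 0.9484
P = 466·0.9484·N(-0.04) − 468·N(-0.34) = 466·0.9484·0.4840 − 468·0.3669 = 213.9059 − 171.7092 = 42.1967

$42.20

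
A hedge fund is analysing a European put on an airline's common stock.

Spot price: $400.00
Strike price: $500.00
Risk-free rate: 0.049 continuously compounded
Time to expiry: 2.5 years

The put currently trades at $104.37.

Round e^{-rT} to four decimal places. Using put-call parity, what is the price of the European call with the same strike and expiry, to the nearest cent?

$62.02

exp(−rT) = exp(−0.049·2.5) = 0.8847
Put-call parity: C − P = S − K·e^(−rT) = 400 − 500·0.8847 = 400 − 442.3500 = -42.3500
C = P + (C − P) = 104.37 + (-42.3500) = 62.0200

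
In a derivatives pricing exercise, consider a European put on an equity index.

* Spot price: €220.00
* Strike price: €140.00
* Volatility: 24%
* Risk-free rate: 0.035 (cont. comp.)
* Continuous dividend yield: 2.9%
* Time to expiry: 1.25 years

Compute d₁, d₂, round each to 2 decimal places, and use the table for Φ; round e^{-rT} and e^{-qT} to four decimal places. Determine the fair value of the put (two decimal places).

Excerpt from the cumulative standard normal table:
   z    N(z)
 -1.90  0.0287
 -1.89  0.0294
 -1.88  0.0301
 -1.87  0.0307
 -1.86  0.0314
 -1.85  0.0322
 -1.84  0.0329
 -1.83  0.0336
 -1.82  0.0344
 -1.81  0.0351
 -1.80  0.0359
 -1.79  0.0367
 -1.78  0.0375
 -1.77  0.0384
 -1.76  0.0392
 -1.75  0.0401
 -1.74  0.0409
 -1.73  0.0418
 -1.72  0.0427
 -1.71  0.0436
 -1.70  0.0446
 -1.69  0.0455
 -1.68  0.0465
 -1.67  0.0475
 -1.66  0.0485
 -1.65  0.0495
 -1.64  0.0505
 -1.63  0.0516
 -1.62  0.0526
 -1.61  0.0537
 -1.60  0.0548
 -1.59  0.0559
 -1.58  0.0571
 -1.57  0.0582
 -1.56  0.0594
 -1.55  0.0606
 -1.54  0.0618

€0.82

σ√T = 0.24 × 1.1180 = 0.2683
d₁ = [ln(220/140) + (0.035 − 0.029 + ½·0.24²)·1.25] / (σ√T) = (0.4520 + 0.0435) / 0.2683 = 1.8466 ≈ 1.85
d₂ = 1.8466 − 0.2683 = 1.5782 ≈ 1.58
e^(−qT) = e^(−0.029·1.25) = 0.9644;  e^(−rT) = e^(−0.035·1.25) = 0.9572
N(−d₂) = N(-1.58) = 0.0571;  N(−d₁) = N(-1.85) = 0.0322
P = 140·0.9572·0.0571 − 220·0.9644·0.0322 = 7.6519 − 6.8318 = 0.8200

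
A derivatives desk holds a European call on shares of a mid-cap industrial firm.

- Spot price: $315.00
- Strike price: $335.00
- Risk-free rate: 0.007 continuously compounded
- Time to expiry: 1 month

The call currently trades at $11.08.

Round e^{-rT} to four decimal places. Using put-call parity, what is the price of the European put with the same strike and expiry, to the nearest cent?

$30.88

e^(−rT) = e^(−0.007·0.08333) = 0.9994
Put-call parity: C − P = S − K·e^(−rT) = 315 − 335·0.9994 = 315 − 334.7990 = -19.7990
P = C − (C − P) = 11.08 − (-19.7990) = 30.8790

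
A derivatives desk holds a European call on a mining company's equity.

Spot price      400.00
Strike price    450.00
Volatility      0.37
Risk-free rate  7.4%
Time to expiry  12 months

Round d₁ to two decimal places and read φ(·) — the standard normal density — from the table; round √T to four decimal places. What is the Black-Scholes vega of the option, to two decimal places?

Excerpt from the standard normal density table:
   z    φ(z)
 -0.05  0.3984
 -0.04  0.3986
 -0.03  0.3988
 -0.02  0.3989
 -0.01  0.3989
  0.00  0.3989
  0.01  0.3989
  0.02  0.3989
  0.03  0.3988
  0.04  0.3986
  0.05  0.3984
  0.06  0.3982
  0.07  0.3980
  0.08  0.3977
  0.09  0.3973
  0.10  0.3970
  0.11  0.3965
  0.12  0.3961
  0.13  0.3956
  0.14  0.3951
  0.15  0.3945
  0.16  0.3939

σ√T = 0.37 × 1.0000 = 0.3700
d₁ = [ln(400/450) + (0.074 + 0.37²/2)·1] / 0.3700 = [-0.1178 + 0.1424] / 0.3700 = 0.0667 which rounds to 0.07
√T = √1 = 1.0000
φ(d₁) = φ(0.07) = 0.3980
vega = S·φ(d₁)·√T = 400·0.3980·1.0000 = 159.2000

159.20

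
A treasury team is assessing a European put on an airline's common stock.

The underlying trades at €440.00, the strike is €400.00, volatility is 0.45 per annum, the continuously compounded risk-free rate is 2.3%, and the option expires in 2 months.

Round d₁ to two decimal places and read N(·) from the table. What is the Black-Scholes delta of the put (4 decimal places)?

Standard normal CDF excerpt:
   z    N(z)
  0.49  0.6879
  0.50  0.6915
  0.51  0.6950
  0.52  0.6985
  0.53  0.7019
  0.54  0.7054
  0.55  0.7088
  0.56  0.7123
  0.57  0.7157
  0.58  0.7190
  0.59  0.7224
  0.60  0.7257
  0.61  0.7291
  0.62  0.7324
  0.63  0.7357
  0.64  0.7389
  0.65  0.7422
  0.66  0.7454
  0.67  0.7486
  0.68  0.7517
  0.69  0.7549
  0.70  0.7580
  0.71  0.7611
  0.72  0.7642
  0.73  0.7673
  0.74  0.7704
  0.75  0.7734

-0.2643

σ√T = 0.45·√0.1667 = 0.1837
d₁ = [ln(440/400) + (0.023 + 0.45²/2)·0.1667] / 0.1837 = [0.0953 + 0.0207] / 0.1837 = 0.6315 which rounds to 0.63
N(d₁) = N(0.63) = 0.7357
Δ_put = N(d₁) − 1 = 0.7357 − 1 = -0.2643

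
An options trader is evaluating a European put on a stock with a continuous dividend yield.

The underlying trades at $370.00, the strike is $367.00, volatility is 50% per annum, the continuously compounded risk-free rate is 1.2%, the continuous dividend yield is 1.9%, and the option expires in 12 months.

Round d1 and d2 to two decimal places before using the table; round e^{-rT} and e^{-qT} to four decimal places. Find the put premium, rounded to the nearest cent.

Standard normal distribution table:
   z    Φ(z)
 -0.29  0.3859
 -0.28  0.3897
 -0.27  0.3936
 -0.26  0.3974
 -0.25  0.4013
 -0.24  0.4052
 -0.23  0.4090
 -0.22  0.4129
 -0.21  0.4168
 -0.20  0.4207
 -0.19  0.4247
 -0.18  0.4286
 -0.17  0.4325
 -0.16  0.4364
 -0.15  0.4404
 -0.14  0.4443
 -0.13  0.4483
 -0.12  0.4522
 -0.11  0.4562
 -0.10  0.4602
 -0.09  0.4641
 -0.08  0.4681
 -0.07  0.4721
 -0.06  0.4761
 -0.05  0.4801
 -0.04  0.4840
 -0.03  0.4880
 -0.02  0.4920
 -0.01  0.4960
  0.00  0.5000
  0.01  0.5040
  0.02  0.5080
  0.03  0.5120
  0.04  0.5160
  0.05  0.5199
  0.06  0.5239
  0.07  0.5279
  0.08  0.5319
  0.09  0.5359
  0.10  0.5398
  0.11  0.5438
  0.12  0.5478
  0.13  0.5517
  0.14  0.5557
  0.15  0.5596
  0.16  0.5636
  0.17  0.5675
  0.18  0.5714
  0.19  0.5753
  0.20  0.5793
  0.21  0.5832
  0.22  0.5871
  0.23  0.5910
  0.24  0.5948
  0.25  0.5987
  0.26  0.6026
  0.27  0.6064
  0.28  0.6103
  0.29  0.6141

$71.42

σ√T = 0.5·√1 = 0.5000
d₁ = [ln(370/367) + (0.012 − 0.019 + 0.5²/2)·1] / 0.5000 = [0.0081 + 0.1180] / 0.5000 = 0.2523 which rounds to 0.25
d₂ = d₁ − σ√T = 0.2523 − 0.5000 = -0.2477 which rounds to -0.25
e^(−qT) = e^(−0.019·1) = 0.9812;  e^(−rT) = e^(−0.012·1) = 0.9881
P = 367·0.9881·N(0.25) − 370·0.9812·N(-0.25) = 367·0.9881·0.5987 − 370·0.9812·0.4013 = 217.1082 − 145.6896 = 71.4186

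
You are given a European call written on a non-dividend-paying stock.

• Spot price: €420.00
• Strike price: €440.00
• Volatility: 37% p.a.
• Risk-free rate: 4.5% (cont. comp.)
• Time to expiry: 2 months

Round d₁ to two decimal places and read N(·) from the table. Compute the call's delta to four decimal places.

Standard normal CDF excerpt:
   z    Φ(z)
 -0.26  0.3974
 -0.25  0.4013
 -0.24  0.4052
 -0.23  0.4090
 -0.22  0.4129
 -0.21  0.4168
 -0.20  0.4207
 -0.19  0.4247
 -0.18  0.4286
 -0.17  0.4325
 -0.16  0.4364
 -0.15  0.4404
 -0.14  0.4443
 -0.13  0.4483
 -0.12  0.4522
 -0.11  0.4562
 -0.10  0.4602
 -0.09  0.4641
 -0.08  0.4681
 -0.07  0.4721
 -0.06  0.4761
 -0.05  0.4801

0.4286

T = 0.1667;  σ√T = 0.1511
d₁ = [ln(420/440) + (0.045 + ½·0.37²)·0.1667] / (σ√T) = (-0.0465 + 0.0189) / 0.1511 = -0.1828 → -0.18
N(d₁) = N(-0.18) = 0.4286
Δ_call = N(d₁) = 0.4286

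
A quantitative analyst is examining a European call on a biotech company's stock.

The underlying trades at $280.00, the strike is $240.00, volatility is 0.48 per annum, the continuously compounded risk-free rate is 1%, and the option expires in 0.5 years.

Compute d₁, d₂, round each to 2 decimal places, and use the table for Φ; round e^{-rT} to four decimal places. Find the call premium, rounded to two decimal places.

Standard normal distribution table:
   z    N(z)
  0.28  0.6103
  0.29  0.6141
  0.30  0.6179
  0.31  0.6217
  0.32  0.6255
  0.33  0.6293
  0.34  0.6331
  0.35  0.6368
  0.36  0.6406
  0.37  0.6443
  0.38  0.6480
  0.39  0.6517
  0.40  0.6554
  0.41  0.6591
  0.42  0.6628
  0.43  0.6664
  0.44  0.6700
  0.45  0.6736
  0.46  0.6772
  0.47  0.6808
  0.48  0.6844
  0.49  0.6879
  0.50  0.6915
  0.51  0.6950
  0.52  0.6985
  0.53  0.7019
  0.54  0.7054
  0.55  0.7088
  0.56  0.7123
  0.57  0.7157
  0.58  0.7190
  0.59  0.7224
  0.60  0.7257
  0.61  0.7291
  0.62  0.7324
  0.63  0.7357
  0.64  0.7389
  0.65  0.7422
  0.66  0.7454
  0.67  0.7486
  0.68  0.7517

$59.34

T = 0.5;  σ√T = 0.3394
ln(S/K) + (r + σ²/2)T = ln(280/240) + (0.01 + 0.48²/2)·0.5 = 0.1542 + 0.0626 = 0.2168
d₁ = 0.2168 / 0.3394 = 0.6386 ⇒ 0.64
d₂ = d₁ − σ√T = 0.6386 − 0.3394 = 0.2992 ⇒ 0.30
e^(−rT) = e^(−0.01·0.5) = 0.9950
N(d₁) = N(0.64) = 0.7389;  N(d₂) = N(0.30) = 0.6179
C = 280·0.7389 − 240·0.9950·0.6179 = 206.8920 − 147.5545 = 59.3375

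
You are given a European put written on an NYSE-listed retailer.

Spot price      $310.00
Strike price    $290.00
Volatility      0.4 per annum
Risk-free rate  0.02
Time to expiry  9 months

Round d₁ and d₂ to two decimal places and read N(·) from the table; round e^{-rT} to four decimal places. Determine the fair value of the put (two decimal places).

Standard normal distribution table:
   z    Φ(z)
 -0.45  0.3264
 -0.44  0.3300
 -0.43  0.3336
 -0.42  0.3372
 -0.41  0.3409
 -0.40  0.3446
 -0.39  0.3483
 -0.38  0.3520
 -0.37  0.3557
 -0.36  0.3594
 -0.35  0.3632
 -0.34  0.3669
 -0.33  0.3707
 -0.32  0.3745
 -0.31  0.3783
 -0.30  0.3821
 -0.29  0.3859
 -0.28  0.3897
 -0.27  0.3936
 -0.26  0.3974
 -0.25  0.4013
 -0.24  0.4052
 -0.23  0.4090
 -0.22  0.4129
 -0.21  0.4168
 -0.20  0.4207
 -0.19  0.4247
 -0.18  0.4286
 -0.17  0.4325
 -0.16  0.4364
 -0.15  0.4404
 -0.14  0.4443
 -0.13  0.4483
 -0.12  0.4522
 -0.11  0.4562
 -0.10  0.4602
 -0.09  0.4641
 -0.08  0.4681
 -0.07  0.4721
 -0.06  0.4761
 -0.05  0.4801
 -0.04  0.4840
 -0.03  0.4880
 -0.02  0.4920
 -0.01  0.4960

σ√T = 0.4 × 0.8660 = 0.3464
d₁ = [ln(310/290) + (0.02 + 0.4²/2)·0.75] / 0.3464 = [0.0667 + 0.0750] / 0.3464 = 0.4090 ≈ 0.41
d₂ = d₁ − σ√T = 0.4090 − 0.3464 = 0.0626 ≈ 0.06
exp(−rT) = exp(−0.02·0.75) = 0.9851
N(−d₂) = N(-0.06) = 0.4761;  N(−d₁) = N(-0.41) = 0.3409
P = 290·0.9851·0.4761 − 310·0.3409 = 136.0118 − 105.6790 = 30.3328

$30.33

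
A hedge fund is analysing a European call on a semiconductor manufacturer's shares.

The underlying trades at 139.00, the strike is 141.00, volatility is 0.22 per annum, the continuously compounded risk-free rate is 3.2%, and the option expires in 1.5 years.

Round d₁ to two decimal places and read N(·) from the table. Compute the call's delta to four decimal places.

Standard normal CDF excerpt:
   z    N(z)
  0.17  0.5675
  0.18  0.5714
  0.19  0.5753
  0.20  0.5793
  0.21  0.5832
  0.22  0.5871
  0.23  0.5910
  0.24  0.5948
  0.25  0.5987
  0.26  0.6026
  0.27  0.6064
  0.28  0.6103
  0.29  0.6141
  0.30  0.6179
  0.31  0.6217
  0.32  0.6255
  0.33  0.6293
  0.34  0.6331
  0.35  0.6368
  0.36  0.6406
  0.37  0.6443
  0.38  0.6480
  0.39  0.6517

T = 1.5;  σ√T = 0.2694
d₁ = [ln(139/141) + (0.032 + 0.22²/2)·1.5] / 0.2694 = [-0.0143 + 0.0843] / 0.2694 = 0.2598 → 0.26
N(d₁) = N(0.26) = 0.6026
Δ_call = N(d₁) = 0.6026

0.6026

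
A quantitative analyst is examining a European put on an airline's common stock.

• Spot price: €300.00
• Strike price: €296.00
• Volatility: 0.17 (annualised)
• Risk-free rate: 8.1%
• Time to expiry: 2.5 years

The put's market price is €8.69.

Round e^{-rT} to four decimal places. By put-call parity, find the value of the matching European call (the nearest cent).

€66.95

e^(−rT) = e^(−0.081·2.5) = 0.8167
Put-call parity: C − P = S − K·e^(−rT) = 300 − 296·0.8167 = 300 − 241.7432 = 58.2568
C = P + (C − P) = 8.69 + (58.2568) = 66.9468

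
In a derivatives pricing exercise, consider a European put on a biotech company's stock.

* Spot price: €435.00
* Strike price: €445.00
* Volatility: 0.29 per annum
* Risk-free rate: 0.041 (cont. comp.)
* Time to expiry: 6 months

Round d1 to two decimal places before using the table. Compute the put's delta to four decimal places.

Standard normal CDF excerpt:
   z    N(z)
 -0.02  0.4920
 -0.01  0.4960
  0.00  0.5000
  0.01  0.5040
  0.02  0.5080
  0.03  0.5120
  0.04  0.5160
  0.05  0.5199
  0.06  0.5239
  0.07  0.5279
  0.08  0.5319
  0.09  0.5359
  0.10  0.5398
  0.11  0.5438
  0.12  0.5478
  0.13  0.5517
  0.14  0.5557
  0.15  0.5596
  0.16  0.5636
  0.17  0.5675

-0.4641

T = 0.5;  σ√T = 0.2051
d₁ = [ln(435/445) + (0.041 + ½·0.29²)·0.5] / (σ√T) = (-0.0227 + 0.0415) / 0.2051 = 0.0917 ≈ 0.09
N(d₁) = N(0.09) = 0.5359
Δ_put = N(d₁) − 1 = 0.5359 − 1 = -0.4641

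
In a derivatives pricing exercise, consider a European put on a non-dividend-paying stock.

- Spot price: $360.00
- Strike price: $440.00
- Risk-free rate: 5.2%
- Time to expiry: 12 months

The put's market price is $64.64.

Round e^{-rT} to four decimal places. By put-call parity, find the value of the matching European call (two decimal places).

$6.95

e^(−rT) = e^(−0.052·1) = 0.9493
Put-call parity: C − P = S − K·e^(−rT) = 360 − 440·0.9493 = 360 − 417.6920 = -57.6920
C = P + (C − P) = 64.64 + (-57.6920) = 6.9480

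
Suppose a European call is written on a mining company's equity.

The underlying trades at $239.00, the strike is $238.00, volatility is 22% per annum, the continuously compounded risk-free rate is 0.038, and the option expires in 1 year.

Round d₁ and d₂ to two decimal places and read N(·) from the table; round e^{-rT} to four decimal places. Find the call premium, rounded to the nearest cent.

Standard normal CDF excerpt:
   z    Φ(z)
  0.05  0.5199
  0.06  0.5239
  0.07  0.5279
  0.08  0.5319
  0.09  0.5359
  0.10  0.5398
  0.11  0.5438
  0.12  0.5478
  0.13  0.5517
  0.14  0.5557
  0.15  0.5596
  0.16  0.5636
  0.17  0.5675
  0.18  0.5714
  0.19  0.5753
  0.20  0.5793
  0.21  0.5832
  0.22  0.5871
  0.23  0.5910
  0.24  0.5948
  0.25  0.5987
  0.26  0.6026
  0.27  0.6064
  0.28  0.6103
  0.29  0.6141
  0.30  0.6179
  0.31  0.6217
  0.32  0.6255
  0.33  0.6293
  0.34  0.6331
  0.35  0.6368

$25.81

T = 1;  σ√T = 0.2200
d₁ = [ln(239/238) + (0.038 + ½·0.22²)·1] / (σ√T) = (0.0042 + 0.0622) / 0.2200 = 0.3018 → 0.30
d₂ = 0.3018 − 0.2200 = 0.0818 → 0.08
exp(−rT) = exp(−0.038·1) = 0.9627
N(d₁) = N(0.30) = 0.6179;  N(d₂) = N(0.08) = 0.5319
C = 239·0.6179 − 238·0.9627·0.5319 = 147.6781 − 121.8703 = 25.8078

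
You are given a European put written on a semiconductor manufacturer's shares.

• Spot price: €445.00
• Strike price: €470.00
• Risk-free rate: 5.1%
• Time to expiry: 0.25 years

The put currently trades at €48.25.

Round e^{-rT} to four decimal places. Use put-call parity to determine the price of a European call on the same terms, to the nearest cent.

€29.22

exp(−rT) = exp(−0.051·0.25) = 0.9873
Put-call parity: C − P = S − K·e^(−rT) = 445 − 470·0.9873 = 445 − 464.0310 = -19.0310
C = P + (C − P) = 48.25 + (-19.0310) = 29.2190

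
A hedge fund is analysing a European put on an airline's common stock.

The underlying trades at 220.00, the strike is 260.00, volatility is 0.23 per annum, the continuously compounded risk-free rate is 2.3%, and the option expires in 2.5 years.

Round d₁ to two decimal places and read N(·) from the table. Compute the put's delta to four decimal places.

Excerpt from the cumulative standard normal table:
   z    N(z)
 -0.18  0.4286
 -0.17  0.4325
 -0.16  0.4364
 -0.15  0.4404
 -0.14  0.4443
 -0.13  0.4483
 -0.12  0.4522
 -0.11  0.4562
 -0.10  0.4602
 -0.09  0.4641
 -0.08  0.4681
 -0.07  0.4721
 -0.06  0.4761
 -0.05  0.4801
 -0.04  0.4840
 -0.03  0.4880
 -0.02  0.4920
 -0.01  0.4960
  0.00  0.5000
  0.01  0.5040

-0.5478

σ√T = 0.23 × 1.5811 = 0.3637
ln(S/K) + (r + σ²/2)T = ln(220/260) + (0.023 + 0.23²/2)·2.5 = -0.1671 + 0.1236 = -0.0434
d₁ = -0.0434 / 0.3637 = -0.1194 ≈ -0.12
N(d₁) = N(-0.12) = 0.4522
Δ_put = N(d₁) − 1 = 0.4522 − 1 = -0.5478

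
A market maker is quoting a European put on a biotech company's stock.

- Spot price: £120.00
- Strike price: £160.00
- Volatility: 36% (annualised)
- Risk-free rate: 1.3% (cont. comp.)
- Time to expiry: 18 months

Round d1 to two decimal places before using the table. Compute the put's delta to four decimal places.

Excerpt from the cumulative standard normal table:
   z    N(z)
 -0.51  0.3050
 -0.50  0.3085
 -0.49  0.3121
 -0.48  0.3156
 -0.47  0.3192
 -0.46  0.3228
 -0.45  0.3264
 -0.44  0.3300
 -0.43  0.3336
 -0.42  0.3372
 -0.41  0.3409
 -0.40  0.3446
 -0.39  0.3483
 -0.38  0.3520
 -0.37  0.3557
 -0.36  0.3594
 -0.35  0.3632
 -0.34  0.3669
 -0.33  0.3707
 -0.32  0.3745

-0.6517

T = 1.5;  σ√T = 0.4409
d₁ = [ln(120/160) + (0.013 + ½·0.36²)·1.5] / (σ√T) = (-0.2877 + 0.1167) / 0.4409 = -0.3878 → -0.39
N(d₁) = N(-0.39) = 0.3483
Δ_put = N(d₁) − 1 = 0.3483 − 1 = -0.6517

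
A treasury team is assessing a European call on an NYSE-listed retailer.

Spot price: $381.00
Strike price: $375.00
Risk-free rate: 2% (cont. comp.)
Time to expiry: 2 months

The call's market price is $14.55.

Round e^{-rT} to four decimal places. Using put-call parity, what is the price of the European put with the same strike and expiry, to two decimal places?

e^(−rT) = e^(−0.02·0.1667) = 0.9967
Put-call parity: C − P = S − K·e^(−rT) = 381 − 375·0.9967 = 381 − 373.7625 = 7.2375
P = C − (C − P) = 14.55 − (7.2375) = 7.3125

$7.31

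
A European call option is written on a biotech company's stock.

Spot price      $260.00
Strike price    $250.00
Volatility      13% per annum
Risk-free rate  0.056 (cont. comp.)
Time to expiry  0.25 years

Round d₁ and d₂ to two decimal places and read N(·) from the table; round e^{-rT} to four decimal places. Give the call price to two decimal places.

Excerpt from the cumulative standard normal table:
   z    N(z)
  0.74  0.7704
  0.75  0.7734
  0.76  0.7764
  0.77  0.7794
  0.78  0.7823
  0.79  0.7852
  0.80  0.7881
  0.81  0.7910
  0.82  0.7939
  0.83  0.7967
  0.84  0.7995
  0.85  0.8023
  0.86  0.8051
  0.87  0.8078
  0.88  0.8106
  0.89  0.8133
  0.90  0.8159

$15.03

σ√T = 0.13·√0.25 = 0.0650
d₁ = [ln(260/250) + (0.056 + 0.13²/2)·0.25] / 0.0650 = [0.0392 + 0.0161] / 0.0650 = 0.8513 which rounds to 0.85
d₂ = d₁ − σ√T = 0.8513 − 0.0650 = 0.7863 which rounds to 0.79
e^(−rT) = e^(−0.056·0.25) = 0.9861
N(d₁) = N(0.85) = 0.8023;  N(d₂) = N(0.79) = 0.7852
C = 260·0.8023 − 250·0.9861·0.7852 = 208.5980 − 193.5714 = 15.0266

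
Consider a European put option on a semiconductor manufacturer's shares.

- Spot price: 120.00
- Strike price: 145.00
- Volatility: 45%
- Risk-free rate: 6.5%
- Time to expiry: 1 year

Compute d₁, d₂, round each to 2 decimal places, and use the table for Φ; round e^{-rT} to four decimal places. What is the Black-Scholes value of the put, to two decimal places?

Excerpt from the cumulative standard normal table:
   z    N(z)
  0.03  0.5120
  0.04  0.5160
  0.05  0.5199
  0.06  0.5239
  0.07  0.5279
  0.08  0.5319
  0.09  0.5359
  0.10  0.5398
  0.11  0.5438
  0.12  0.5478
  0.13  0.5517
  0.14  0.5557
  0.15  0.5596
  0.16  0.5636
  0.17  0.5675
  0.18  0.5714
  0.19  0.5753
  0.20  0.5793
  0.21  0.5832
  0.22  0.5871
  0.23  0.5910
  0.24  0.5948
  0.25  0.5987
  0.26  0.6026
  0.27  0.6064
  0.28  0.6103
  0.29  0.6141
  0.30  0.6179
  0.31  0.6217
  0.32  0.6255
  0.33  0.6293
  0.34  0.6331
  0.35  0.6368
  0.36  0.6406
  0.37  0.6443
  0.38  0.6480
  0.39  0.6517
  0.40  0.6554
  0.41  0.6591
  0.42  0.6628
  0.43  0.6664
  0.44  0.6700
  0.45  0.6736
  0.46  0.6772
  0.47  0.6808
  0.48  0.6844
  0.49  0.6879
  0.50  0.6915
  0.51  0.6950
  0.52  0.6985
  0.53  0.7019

σ√T = 0.45·√1 = 0.4500
d₁ = [ln(120/145) + (0.065 + 0.45²/2)·1] / 0.4500 = [-0.1892 + 0.1663] / 0.4500 = -0.0511 ⇒ -0.05
d₂ = d₁ − σ√T = -0.0511 − 0.4500 = -0.5011 ⇒ -0.50
exp(−rT) = exp(−0.065·1) = 0.9371
N(−d₂) = N(0.50) = 0.6915;  N(−d₁) = N(0.05) = 0.5199
P = 145·0.9371·0.6915 − 120·0.5199 = 93.9607 − 62.3880 = 31.5727

31.57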